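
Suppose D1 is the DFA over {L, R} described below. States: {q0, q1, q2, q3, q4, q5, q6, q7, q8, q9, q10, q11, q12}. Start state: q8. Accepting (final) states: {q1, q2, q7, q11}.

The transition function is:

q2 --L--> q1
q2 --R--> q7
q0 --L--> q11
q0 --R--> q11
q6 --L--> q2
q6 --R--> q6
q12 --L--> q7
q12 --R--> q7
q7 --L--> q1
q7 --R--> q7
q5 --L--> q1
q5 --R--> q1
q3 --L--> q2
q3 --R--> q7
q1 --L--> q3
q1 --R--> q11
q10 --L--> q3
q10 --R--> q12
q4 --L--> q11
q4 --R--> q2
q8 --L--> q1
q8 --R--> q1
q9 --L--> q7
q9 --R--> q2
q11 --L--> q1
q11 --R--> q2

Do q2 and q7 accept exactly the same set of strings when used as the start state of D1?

First remove the unreachable states {q0,q4,q5,q6,q9,q10,q12}; 6 states remain.
Initial partition by acceptance: {q1,q2,q7,q11} | {q3,q8}.
On input L, block {q1,q2,q7,q11} splits into {q2,q7,q11} and {q1}.
On input L, block {q3,q8} splits into {q3} and {q8}.
Stable partition: {q2,q7,q11} | {q3} | {q1} | {q8} — 4 equivalence classes.
q2 and q7 lie in the same block of the stable partition, so they are equivalent — no string distinguishes them.

Yes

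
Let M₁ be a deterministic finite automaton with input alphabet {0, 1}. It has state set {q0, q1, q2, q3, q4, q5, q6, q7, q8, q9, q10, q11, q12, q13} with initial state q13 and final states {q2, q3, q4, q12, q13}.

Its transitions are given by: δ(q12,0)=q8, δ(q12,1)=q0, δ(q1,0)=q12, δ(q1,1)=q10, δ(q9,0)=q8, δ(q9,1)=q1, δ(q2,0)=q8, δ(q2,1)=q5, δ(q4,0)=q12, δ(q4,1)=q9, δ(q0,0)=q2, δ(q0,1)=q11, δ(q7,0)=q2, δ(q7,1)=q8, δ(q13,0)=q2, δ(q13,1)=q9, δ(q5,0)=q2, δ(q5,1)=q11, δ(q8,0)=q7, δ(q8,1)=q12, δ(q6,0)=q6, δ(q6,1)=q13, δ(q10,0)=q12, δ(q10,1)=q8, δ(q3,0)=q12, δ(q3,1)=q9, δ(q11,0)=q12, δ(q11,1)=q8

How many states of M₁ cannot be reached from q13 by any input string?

3

Starting at q13 and following transitions, the reachable set is {q0, q1, q2, q5, q7, q8, q9, q10, q11, q12, q13}. That leaves q3, q4, q6 unreachable — 3 in total.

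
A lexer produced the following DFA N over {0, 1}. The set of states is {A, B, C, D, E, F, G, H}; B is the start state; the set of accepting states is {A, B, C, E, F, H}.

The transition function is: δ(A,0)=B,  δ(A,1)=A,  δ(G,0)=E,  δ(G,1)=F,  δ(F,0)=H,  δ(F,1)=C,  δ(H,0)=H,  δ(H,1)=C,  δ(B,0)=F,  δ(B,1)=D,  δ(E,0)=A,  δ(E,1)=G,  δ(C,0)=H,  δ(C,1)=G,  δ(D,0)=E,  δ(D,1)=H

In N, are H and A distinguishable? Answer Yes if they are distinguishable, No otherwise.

Every state is reachable, so we keep all 8.
Initial partition by acceptance: {A,B,C,E,F,H} | {D,G}.
On input 1, block {A,B,C,E,F,H} splits into {A,F,H} and {B,C,E}.
Split {A,F,H} by δ(·,0) → {F,H} and {A}.
Refine {B,C,E} on symbol 0: members go to different blocks, giving {B,C} and {E}.
The partition is now stable with 5 blocks: {F,H} | {D,G} | {B,C} | {A} | {E}.
H and A end up in different blocks, so they are distinguishable. For instance, the string '01' is accepted from only H.

Yes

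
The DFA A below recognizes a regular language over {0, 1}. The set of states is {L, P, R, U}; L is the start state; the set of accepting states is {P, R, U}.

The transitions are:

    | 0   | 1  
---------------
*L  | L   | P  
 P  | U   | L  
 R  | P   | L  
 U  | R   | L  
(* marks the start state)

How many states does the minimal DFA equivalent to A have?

2

All states are reachable from the start state.
Initial partition by acceptance: {P,R,U} | {L}.
The partition is now stable with 2 blocks: {P,R,U} | {L}.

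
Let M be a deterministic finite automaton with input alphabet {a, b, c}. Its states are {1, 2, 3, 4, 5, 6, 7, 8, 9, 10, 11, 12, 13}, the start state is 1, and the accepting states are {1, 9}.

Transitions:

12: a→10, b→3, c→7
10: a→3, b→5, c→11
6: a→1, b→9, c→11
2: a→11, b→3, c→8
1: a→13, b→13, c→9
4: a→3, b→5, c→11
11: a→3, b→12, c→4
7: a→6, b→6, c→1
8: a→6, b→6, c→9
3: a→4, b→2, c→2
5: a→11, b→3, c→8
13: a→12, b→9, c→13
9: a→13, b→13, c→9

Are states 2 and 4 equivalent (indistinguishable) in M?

Every state is reachable, so we keep all 13.
Start with accepting vs non-accepting: {1,9} | {2,3,4,5,6,7,8,10,11,12,13}.
On input a, block {2,3,4,5,6,7,8,10,11,12,13} splits into {2,3,4,5,7,8,10,11,12,13} and {6}.
On input a, block {2,3,4,5,7,8,10,11,12,13} splits into {2,3,4,5,10,11,12,13} and {7,8}.
On input b, block {2,3,4,5,10,11,12,13} splits into {2,3,4,5,10,11,12} and {13}.
Split {2,3,4,5,10,11,12} by δ(·,c) → {3,4,10,11} and {2,5,12}.
Split {3,4,10,11} by δ(·,c) → {4,10,11} and {3}.
No further refinement is possible. Final partition (7 blocks): {1,9} | {4,10,11} | {6} | {7,8} | {13} | {2,5,12} | {3}.
2 and 4 end up in different blocks, so they are distinguishable. For instance, the string 'cc' is accepted from only 2.

No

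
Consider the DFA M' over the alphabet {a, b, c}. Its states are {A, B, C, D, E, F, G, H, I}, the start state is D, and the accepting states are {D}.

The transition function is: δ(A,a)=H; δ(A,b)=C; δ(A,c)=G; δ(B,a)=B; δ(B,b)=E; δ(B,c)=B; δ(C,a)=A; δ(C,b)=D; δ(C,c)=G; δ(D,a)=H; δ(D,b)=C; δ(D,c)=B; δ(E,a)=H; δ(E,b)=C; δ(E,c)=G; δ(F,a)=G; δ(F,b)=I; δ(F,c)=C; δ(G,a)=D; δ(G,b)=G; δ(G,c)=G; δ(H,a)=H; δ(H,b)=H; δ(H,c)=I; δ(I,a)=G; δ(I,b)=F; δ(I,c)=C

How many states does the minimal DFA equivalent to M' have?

7

All states are reachable from the start state.
Initial partition by acceptance: {D} | {A,B,C,E,F,G,H,I}.
Split {A,B,C,E,F,G,H,I} by δ(·,a) → {A,B,C,E,F,H,I} and {G}.
Split {A,B,C,E,F,H,I} by δ(·,a) → {A,B,C,E,H} and {F,I}.
On input b, block {A,B,C,E,H} splits into {A,B,E,H} and {C}.
Split {A,B,E,H} by δ(·,b) → {A,E} and {B,H}.
On input b, block {B,H} splits into {B} and {H}.
The partition is now stable with 7 blocks: {D} | {A,E} | {G} | {F,I} | {C} | {B} | {H}.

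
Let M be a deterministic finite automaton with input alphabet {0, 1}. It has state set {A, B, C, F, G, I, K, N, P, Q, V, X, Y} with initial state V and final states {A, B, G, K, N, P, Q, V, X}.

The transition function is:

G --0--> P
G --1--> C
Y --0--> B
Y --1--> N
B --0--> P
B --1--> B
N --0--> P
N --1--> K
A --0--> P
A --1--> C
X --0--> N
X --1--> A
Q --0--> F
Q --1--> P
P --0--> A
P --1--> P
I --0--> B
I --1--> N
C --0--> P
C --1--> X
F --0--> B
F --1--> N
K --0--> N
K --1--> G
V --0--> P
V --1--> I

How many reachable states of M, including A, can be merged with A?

First remove the unreachable states {F,Q,Y}; 10 states remain.
Start with accepting vs non-accepting: {A,B,G,K,N,P,V,X} | {C,I}.
On input 1, block {A,B,G,K,N,P,V,X} splits into {B,K,N,P,X} and {A,G,V}.
On input 0, block {B,K,N,P,X} splits into {B,K,N,X} and {P}.
Split {B,K,N,X} by δ(·,0) → {B,N} and {K,X}.
Split {B,N} by δ(·,1) → {N} and {B}.
Refine {C,I} on symbol 0: members go to different blocks, giving {I} and {C}.
Split {A,G,V} by δ(·,1) → {A,G} and {V}.
Stable partition: {N} | {I} | {A,G} | {P} | {K,X} | {B} | {C} | {V} — 8 equivalence classes.
The equivalence class containing A is {A,G}, of size 2.

2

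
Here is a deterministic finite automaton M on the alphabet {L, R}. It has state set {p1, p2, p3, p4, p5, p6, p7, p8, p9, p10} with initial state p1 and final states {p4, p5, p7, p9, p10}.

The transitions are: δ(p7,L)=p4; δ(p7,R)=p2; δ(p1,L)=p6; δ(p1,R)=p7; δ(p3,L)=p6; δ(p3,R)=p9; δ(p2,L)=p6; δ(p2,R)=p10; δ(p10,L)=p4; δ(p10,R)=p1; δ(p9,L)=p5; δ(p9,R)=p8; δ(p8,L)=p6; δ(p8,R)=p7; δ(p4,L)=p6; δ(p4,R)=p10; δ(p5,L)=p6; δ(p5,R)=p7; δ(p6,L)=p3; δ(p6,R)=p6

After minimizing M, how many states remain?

4

P0 = {p4,p5,p7,p9,p10} | {p1,p2,p3,p6,p8}.
Split {p4,p5,p7,p9,p10} by δ(·,L) → {p7,p9,p10} and {p4,p5}.
Split {p1,p2,p3,p6,p8} by δ(·,R) → {p1,p2,p3,p8} and {p6}.
The partition is now stable with 4 blocks: {p7,p9,p10} | {p1,p2,p3,p8} | {p4,p5} | {p6}.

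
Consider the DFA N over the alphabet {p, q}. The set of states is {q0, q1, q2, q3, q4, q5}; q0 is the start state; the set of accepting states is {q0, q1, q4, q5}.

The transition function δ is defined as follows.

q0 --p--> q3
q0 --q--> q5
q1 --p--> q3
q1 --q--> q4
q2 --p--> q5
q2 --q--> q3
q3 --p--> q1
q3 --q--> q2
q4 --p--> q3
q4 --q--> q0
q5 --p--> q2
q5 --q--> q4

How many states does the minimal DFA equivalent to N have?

2

All states are reachable from the start state.
P0 = {q0,q1,q4,q5} | {q2,q3}.
Stable partition: {q0,q1,q4,q5} | {q2,q3} — 2 equivalence classes.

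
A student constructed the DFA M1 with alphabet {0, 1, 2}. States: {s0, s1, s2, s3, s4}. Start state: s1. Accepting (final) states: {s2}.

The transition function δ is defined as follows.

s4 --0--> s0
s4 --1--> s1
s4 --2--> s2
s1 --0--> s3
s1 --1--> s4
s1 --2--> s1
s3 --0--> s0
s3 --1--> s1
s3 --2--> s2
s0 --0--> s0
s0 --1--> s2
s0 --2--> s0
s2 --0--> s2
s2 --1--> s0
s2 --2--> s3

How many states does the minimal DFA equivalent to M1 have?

Start with accepting vs non-accepting: {s2} | {s0,s1,s3,s4}.
On input 1, block {s0,s1,s3,s4} splits into {s1,s3,s4} and {s0}.
Split {s1,s3,s4} by δ(·,0) → {s3,s4} and {s1}.
The partition is now stable with 4 blocks: {s2} | {s3,s4} | {s0} | {s1}.

4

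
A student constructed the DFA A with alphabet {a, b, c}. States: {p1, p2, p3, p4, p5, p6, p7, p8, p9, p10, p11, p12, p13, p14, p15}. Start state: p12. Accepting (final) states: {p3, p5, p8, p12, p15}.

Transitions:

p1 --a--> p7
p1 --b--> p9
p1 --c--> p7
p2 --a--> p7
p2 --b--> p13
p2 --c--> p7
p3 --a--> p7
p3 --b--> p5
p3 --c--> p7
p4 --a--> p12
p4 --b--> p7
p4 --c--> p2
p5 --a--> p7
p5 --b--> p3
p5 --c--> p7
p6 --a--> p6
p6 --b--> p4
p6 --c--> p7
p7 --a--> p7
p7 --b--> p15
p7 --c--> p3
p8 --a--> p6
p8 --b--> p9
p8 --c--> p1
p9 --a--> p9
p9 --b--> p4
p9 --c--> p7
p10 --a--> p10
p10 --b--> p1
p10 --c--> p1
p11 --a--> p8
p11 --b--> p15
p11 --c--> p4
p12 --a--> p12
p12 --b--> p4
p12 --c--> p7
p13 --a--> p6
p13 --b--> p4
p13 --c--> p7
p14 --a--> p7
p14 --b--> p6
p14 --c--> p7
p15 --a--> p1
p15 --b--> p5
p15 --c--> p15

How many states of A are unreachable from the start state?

4

BFS from p12 reaches {p1, p2, p3, p4, p5, p6, p7, p9, p12, p13, p15}; the 4 state(s) p8, p10, p11, p14 are never visited.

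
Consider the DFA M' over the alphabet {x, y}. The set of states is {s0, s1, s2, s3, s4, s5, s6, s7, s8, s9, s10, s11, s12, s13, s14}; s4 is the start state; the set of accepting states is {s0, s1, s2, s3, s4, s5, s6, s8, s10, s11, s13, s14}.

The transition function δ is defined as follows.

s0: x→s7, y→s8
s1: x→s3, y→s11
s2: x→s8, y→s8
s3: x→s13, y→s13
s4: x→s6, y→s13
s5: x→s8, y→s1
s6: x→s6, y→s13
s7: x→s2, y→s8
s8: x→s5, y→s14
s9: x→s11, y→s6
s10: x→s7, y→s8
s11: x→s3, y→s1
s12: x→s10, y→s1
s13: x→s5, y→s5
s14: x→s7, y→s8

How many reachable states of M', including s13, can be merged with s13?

States {s0,s9,s10,s12} cannot be reached from the start state, so discard them.
Initial partition by acceptance: {s1,s2,s3,s4,s5,s6,s8,s11,s13,s14} | {s7}.
On input x, block {s1,s2,s3,s4,s5,s6,s8,s11,s13,s14} splits into {s1,s2,s3,s4,s5,s6,s8,s11,s13} and {s14}.
On input y, block {s1,s2,s3,s4,s5,s6,s8,s11,s13} splits into {s1,s2,s3,s4,s5,s6,s11,s13} and {s8}.
On input x, block {s1,s2,s3,s4,s5,s6,s11,s13} splits into {s1,s3,s4,s6,s11,s13} and {s2,s5}.
Split {s1,s3,s4,s6,s11,s13} by δ(·,x) → {s1,s3,s4,s6,s11} and {s13}.
Split {s1,s3,s4,s6,s11} by δ(·,x) → {s1,s4,s6,s11} and {s3}.
On input x, block {s1,s4,s6,s11} splits into {s1,s11} and {s4,s6}.
Refine {s2,s5} on symbol y: members go to different blocks, giving {s2} and {s5}.
The partition is now stable with 9 blocks: {s1,s11} | {s7} | {s14} | {s8} | {s2} | {s13} | {s3} | {s4,s6} | {s5}.
The equivalence class containing s13 is {s13}, of size 1.

1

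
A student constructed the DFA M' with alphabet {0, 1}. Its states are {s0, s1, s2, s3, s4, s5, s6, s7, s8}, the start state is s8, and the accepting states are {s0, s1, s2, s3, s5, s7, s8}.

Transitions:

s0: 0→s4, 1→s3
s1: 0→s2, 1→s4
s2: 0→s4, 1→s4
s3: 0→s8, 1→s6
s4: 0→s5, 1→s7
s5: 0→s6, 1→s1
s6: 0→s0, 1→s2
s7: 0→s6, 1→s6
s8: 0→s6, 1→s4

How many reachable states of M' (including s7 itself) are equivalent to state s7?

Every state is reachable, so we keep all 9.
Initial partition by acceptance: {s0,s1,s2,s3,s5,s7,s8} | {s4,s6}.
Split {s0,s1,s2,s3,s5,s7,s8} by δ(·,0) → {s0,s2,s5,s7,s8} and {s1,s3}.
Split {s0,s2,s5,s7,s8} by δ(·,1) → {s2,s7,s8} and {s0,s5}.
Stable partition: {s2,s7,s8} | {s4,s6} | {s1,s3} | {s0,s5} — 4 equivalence classes.
The equivalence class containing s7 is {s2,s7,s8}, of size 3.

3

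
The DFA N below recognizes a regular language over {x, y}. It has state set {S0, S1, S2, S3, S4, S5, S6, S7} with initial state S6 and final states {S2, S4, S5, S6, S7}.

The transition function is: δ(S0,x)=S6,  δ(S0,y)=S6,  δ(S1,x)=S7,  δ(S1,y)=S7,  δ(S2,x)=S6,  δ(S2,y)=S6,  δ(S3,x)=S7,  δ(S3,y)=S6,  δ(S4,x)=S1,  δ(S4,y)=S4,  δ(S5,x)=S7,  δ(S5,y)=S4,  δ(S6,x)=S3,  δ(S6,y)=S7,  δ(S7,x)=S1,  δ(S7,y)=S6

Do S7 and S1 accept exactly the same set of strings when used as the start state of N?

No

First remove the unreachable states {S0,S2,S4,S5}; 4 states remain.
P0 = {S6,S7} | {S1,S3}.
No further refinement is possible. Final partition (2 blocks): {S6,S7} | {S1,S3}.
S7 and S1 end up in different blocks, so they are distinguishable. For instance, the string 'ε' is accepted from only S7.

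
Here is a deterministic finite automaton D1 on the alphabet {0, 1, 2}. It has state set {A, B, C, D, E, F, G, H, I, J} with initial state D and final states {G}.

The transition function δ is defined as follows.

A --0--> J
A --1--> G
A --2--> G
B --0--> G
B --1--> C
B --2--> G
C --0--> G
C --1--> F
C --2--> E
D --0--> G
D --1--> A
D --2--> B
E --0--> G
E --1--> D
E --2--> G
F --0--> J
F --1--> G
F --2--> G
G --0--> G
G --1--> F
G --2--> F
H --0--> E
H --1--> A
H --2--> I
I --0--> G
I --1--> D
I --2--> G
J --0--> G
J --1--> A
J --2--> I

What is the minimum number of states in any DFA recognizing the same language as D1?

4

First remove the unreachable states {H}; 9 states remain.
Start with accepting vs non-accepting: {G} | {A,B,C,D,E,F,I,J}.
Refine {A,B,C,D,E,F,I,J} on symbol 0: members go to different blocks, giving {B,C,D,E,I,J} and {A,F}.
Refine {B,C,D,E,I,J} on symbol 1: members go to different blocks, giving {B,E,I} and {C,D,J}.
Stable partition: {G} | {B,E,I} | {A,F} | {C,D,J} — 4 equivalence classes.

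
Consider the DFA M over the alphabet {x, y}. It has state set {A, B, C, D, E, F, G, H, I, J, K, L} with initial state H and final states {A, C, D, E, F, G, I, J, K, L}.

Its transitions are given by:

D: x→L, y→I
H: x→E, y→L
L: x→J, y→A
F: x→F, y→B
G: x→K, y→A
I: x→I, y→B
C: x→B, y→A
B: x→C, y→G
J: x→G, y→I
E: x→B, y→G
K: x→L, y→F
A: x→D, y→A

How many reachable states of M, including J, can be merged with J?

3

Initial partition by acceptance: {A,C,D,E,F,G,I,J,K,L} | {B,H}.
Split {A,C,D,E,F,G,I,J,K,L} by δ(·,x) → {A,D,F,G,I,J,K,L} and {C,E}.
On input y, block {A,D,F,G,I,J,K,L} splits into {A,D,G,J,K,L} and {F,I}.
On input y, block {A,D,G,J,K,L} splits into {A,G,L} and {D,J,K}.
Stable partition: {A,G,L} | {B,H} | {C,E} | {F,I} | {D,J,K} — 5 equivalence classes.
The equivalence class containing J is {D,J,K}, of size 3.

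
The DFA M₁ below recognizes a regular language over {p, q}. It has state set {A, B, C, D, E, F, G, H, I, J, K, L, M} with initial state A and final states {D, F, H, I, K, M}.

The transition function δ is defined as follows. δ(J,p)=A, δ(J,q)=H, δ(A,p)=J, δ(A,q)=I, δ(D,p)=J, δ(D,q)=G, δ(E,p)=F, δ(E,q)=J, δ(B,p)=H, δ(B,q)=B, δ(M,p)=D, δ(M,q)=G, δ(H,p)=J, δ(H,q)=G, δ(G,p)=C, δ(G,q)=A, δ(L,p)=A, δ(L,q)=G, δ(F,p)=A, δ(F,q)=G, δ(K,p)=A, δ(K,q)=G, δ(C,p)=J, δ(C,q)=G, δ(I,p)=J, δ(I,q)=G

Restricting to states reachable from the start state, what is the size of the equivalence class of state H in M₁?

First remove the unreachable states {B,D,E,F,K,L,M}; 6 states remain.
P0 = {H,I} | {A,C,G,J}.
Split {A,C,G,J} by δ(·,q) → {A,J} and {C,G}.
Refine {C,G} on symbol p: members go to different blocks, giving {C} and {G}.
Stable partition: {H,I} | {A,J} | {C} | {G} — 4 equivalence classes.
State H belongs to the block {H,I}, which has 2 states.

2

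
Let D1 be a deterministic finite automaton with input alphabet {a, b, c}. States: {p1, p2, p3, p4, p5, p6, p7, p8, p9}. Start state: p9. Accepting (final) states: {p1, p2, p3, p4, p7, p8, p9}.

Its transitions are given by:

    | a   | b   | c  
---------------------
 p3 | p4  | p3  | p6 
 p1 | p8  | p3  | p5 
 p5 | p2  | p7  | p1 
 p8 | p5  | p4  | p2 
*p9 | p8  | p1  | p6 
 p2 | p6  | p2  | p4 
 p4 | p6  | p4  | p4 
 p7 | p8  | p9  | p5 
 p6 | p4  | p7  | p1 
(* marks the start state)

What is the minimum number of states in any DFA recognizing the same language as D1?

Initial partition by acceptance: {p1,p2,p3,p4,p7,p8,p9} | {p5,p6}.
On input a, block {p1,p2,p3,p4,p7,p8,p9} splits into {p1,p3,p7,p9} and {p2,p4,p8}.
Stable partition: {p1,p3,p7,p9} | {p5,p6} | {p2,p4,p8} — 3 equivalence classes.

3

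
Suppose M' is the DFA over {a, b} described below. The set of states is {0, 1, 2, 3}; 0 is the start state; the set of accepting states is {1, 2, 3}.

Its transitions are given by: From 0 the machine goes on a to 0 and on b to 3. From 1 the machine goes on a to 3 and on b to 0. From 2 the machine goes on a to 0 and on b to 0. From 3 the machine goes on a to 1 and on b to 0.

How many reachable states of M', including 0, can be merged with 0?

1

First remove the unreachable states {2}; 3 states remain.
Start with accepting vs non-accepting: {1,3} | {0}.
The partition is now stable with 2 blocks: {1,3} | {0}.
The equivalence class containing 0 is {0}, of size 1.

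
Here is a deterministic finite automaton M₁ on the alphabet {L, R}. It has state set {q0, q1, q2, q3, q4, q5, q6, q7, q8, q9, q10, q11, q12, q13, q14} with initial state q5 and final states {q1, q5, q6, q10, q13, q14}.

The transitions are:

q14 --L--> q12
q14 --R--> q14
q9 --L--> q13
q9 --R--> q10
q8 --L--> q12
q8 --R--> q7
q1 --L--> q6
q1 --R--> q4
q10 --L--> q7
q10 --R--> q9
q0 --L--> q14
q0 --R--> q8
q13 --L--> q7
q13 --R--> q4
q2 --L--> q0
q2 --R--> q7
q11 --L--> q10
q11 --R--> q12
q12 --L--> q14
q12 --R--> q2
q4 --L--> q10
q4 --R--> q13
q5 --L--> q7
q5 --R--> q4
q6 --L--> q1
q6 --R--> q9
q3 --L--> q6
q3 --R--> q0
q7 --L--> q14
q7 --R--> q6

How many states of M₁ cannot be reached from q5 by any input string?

Starting at q5 and following transitions, the reachable set is {q0, q1, q2, q4, q5, q6, q7, q8, q9, q10, q12, q13, q14}. That leaves q3, q11 unreachable — 2 in total.

2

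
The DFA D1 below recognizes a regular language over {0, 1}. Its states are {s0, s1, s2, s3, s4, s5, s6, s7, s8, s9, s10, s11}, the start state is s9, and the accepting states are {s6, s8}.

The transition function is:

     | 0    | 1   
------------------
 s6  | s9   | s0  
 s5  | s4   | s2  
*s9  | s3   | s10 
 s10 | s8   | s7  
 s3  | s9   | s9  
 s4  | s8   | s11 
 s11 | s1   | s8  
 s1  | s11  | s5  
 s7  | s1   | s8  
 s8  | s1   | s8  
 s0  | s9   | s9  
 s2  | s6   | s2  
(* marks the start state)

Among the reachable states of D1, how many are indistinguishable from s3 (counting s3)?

Start with accepting vs non-accepting: {s6,s8} | {s0,s1,s2,s3,s4,s5,s7,s9,s10,s11}.
Split {s6,s8} by δ(·,1) → {s6} and {s8}.
On input 0, block {s0,s1,s2,s3,s4,s5,s7,s9,s10,s11} splits into {s0,s1,s3,s5,s7,s9,s11} and {s4,s10} and {s2}.
Split {s0,s1,s3,s5,s7,s9,s11} by δ(·,0) → {s0,s1,s3,s7,s9,s11} and {s5}.
On input 1, block {s0,s1,s3,s7,s9,s11} splits into {s0,s3} and {s7,s11} and {s1} and {s9}.
No further refinement is possible. Final partition (9 blocks): {s6} | {s0,s3} | {s8} | {s4,s10} | {s2} | {s5} | {s7,s11} | {s1} | {s9}.
The equivalence class containing s3 is {s0,s3}, of size 2.

2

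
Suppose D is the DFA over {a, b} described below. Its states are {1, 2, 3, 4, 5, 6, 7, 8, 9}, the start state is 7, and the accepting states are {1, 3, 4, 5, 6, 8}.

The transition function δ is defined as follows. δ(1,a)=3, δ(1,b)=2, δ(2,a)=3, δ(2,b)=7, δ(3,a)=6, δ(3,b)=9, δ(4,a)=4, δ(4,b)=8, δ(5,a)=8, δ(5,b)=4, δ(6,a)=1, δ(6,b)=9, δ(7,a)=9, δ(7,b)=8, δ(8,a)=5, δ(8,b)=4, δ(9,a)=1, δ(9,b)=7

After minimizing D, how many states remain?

4

P0 = {1,3,4,5,6,8} | {2,7,9}.
Refine {1,3,4,5,6,8} on symbol b: members go to different blocks, giving {1,3,6} and {4,5,8}.
Split {2,7,9} by δ(·,a) → {2,9} and {7}.
No further refinement is possible. Final partition (4 blocks): {1,3,6} | {2,9} | {4,5,8} | {7}.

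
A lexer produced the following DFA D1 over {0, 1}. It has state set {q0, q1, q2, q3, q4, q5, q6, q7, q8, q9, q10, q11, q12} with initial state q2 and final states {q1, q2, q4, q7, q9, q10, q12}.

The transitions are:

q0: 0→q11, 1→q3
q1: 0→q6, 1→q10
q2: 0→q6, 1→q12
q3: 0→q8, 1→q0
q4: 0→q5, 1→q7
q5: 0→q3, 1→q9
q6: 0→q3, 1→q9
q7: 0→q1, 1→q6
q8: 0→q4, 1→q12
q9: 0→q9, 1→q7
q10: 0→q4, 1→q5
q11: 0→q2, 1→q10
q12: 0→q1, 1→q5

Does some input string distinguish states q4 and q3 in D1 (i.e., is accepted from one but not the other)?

Every state is reachable, so we keep all 13.
Initial partition by acceptance: {q1,q2,q4,q7,q9,q10,q12} | {q0,q3,q5,q6,q8,q11}.
On input 0, block {q1,q2,q4,q7,q9,q10,q12} splits into {q7,q9,q10,q12} and {q1,q2,q4}.
Split {q7,q9,q10,q12} by δ(·,0) → {q7,q10,q12} and {q9}.
On input 0, block {q0,q3,q5,q6,q8,q11} splits into {q0,q3,q5,q6} and {q8,q11}.
On input 0, block {q0,q3,q5,q6} splits into {q0,q3} and {q5,q6}.
Stable partition: {q7,q10,q12} | {q0,q3} | {q1,q2,q4} | {q9} | {q8,q11} | {q5,q6} — 6 equivalence classes.
q4 and q3 end up in different blocks, so they are distinguishable. For instance, the string 'ε' is accepted from only q4.

Yes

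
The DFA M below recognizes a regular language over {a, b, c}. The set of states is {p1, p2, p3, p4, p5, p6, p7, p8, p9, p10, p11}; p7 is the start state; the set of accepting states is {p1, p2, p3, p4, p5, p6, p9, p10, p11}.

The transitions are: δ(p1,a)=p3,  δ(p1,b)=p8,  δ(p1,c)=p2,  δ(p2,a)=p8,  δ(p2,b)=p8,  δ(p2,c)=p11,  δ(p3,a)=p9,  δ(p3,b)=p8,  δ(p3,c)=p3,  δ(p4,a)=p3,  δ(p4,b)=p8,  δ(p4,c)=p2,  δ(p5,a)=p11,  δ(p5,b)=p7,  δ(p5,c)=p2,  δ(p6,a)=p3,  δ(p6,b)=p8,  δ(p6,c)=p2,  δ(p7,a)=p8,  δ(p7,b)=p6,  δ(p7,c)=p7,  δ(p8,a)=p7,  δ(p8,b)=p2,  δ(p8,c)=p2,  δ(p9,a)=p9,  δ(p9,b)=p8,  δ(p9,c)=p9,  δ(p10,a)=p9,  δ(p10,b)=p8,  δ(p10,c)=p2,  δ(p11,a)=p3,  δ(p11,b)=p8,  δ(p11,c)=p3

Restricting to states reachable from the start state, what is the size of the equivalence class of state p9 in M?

Reachable states from the start: {p2,p3,p6,p7,p8,p9,p11}. Unreachable: {p1,p4,p5,p10} — drop them.
Initial partition by acceptance: {p2,p3,p6,p9,p11} | {p7,p8}.
Split {p2,p3,p6,p9,p11} by δ(·,a) → {p3,p6,p9,p11} and {p2}.
On input c, block {p3,p6,p9,p11} splits into {p3,p9,p11} and {p6}.
Refine {p7,p8} on symbol b: members go to different blocks, giving {p7} and {p8}.
No further refinement is possible. Final partition (5 blocks): {p3,p9,p11} | {p7} | {p2} | {p6} | {p8}.
The equivalence class containing p9 is {p3,p9,p11}, of size 3.

3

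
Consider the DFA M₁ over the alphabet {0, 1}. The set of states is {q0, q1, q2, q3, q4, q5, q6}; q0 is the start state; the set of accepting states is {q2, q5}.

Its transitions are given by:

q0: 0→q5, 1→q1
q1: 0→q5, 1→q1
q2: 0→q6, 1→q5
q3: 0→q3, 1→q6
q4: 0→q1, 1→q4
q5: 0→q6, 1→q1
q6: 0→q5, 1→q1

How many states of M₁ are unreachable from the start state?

No path from q0 leads to q2, q3, q4; the other 4 states are all reachable.

3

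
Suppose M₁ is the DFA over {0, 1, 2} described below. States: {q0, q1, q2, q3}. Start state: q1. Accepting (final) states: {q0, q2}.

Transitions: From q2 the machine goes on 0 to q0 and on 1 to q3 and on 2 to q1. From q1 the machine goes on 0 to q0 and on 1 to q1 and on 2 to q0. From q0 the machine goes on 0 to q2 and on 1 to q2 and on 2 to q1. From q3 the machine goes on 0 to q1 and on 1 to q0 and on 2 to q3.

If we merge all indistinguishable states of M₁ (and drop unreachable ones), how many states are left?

4

All states are reachable from the start state.
Initial partition by acceptance: {q0,q2} | {q1,q3}.
On input 1, block {q0,q2} splits into {q0} and {q2}.
Split {q1,q3} by δ(·,0) → {q1} and {q3}.
Stable partition: {q0} | {q1} | {q2} | {q3} — 4 equivalence classes.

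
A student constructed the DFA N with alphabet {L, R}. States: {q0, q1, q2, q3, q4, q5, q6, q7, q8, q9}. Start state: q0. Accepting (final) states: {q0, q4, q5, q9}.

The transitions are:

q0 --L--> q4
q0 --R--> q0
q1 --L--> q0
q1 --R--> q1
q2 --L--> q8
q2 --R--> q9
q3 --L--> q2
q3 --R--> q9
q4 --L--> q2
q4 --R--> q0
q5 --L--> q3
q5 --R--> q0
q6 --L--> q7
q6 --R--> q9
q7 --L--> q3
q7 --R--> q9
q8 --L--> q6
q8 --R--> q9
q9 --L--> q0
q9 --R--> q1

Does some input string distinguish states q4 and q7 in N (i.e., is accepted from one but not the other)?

Yes

Reachable states from the start: {q0,q1,q2,q3,q4,q6,q7,q8,q9}. Unreachable: {q5} — drop them.
Start with accepting vs non-accepting: {q0,q4,q9} | {q1,q2,q3,q6,q7,q8}.
On input L, block {q0,q4,q9} splits into {q0,q9} and {q4}.
Split {q0,q9} by δ(·,L) → {q0} and {q9}.
Split {q1,q2,q3,q6,q7,q8} by δ(·,L) → {q2,q3,q6,q7,q8} and {q1}.
No further refinement is possible. Final partition (5 blocks): {q0} | {q2,q3,q6,q7,q8} | {q4} | {q9} | {q1}.
q4 and q7 end up in different blocks, so they are distinguishable. For instance, the string 'ε' is accepted from only q4.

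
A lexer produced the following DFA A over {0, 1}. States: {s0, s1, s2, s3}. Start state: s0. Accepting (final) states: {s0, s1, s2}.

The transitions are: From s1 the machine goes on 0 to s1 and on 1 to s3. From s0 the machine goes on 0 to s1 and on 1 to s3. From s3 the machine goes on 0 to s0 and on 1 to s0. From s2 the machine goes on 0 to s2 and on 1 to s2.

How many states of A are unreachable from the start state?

1

BFS from s0 reaches {s0, s1, s3}; the 1 state(s) s2 are never visited.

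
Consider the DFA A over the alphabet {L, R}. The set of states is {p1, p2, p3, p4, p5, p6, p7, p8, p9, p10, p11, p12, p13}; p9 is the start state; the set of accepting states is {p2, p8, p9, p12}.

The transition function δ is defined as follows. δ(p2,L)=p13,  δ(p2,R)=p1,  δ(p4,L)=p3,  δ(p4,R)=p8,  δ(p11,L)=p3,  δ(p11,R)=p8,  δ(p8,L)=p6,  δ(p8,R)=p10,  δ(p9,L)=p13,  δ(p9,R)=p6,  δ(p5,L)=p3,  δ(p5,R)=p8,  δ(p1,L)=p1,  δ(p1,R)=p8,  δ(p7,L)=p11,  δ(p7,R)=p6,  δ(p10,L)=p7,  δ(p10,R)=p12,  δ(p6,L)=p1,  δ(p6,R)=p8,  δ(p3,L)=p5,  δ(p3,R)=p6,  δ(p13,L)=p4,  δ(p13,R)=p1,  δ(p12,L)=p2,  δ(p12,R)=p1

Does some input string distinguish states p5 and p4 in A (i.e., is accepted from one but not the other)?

Every state is reachable, so we keep all 13.
Initial partition by acceptance: {p2,p8,p9,p12} | {p1,p3,p4,p5,p6,p7,p10,p11,p13}.
On input L, block {p2,p8,p9,p12} splits into {p2,p8,p9} and {p12}.
Refine {p1,p3,p4,p5,p6,p7,p10,p11,p13} on symbol R: members go to different blocks, giving {p1,p4,p5,p6,p11} and {p3,p7,p13} and {p10}.
Refine {p2,p8,p9} on symbol L: members go to different blocks, giving {p2,p9} and {p8}.
Refine {p1,p4,p5,p6,p11} on symbol L: members go to different blocks, giving {p4,p5,p11} and {p1,p6}.
No further refinement is possible. Final partition (7 blocks): {p2,p9} | {p4,p5,p11} | {p12} | {p3,p7,p13} | {p10} | {p8} | {p1,p6}.
p5 and p4 lie in the same block of the stable partition, so they are equivalent — no string distinguishes them.

No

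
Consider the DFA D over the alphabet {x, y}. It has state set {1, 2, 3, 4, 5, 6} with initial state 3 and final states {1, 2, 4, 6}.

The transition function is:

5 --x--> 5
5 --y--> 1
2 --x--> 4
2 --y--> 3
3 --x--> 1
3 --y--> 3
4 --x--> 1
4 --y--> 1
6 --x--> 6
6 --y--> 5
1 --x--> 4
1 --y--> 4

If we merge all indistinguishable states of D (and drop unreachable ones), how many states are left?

Reachable states from the start: {1,3,4}. Unreachable: {2,5,6} — drop them.
P0 = {1,4} | {3}.
The partition is now stable with 2 blocks: {1,4} | {3}.

2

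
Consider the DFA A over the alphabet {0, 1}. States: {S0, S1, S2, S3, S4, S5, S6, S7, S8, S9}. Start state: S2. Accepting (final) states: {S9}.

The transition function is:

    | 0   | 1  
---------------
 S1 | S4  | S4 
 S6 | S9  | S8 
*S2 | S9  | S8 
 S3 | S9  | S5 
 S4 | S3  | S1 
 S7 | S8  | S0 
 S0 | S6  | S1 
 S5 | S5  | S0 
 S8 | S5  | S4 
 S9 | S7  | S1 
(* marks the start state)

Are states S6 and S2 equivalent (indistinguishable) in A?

All states are reachable from the start state.
Start with accepting vs non-accepting: {S9} | {S0,S1,S2,S3,S4,S5,S6,S7,S8}.
On input 0, block {S0,S1,S2,S3,S4,S5,S6,S7,S8} splits into {S0,S1,S4,S5,S7,S8} and {S2,S3,S6}.
Split {S0,S1,S4,S5,S7,S8} by δ(·,0) → {S1,S5,S7,S8} and {S0,S4}.
Refine {S1,S5,S7,S8} on symbol 0: members go to different blocks, giving {S5,S7,S8} and {S1}.
Stable partition: {S9} | {S5,S7,S8} | {S2,S3,S6} | {S0,S4} | {S1} — 5 equivalence classes.
S6 and S2 lie in the same block of the stable partition, so they are equivalent — no string distinguishes them.

Yes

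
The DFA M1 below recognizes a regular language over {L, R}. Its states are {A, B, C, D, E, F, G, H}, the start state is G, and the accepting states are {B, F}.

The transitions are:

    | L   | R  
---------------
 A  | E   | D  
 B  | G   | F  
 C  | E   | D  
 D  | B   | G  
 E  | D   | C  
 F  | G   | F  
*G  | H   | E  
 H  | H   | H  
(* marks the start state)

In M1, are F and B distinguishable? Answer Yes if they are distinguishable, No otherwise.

States {A} cannot be reached from the start state, so discard them.
Start with accepting vs non-accepting: {B,F} | {C,D,E,G,H}.
On input L, block {C,D,E,G,H} splits into {C,E,G,H} and {D}.
On input L, block {C,E,G,H} splits into {C,G,H} and {E}.
Refine {C,G,H} on symbol L: members go to different blocks, giving {G,H} and {C}.
Refine {G,H} on symbol R: members go to different blocks, giving {G} and {H}.
No further refinement is possible. Final partition (6 blocks): {B,F} | {G} | {D} | {E} | {C} | {H}.
F and B lie in the same block of the stable partition, so they are equivalent — no string distinguishes them.

No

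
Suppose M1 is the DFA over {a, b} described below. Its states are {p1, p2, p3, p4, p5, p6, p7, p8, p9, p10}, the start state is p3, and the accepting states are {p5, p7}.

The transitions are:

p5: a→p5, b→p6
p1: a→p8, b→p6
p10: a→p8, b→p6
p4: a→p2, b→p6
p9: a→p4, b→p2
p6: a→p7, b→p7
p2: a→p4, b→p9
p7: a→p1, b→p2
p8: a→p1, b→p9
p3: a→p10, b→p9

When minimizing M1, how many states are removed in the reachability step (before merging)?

1

Starting at p3 and following transitions, the reachable set is {p1, p2, p3, p4, p6, p7, p8, p9, p10}. That leaves p5 unreachable — 1 in total.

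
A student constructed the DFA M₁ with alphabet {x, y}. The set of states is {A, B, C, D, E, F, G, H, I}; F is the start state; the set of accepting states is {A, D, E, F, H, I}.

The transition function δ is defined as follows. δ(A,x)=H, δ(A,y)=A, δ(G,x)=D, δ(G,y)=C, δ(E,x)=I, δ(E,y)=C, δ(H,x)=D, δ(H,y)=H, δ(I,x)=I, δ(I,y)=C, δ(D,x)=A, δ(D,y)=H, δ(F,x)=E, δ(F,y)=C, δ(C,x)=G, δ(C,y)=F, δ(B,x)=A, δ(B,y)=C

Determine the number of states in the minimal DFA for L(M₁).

States {B} cannot be reached from the start state, so discard them.
Start with accepting vs non-accepting: {A,D,E,F,H,I} | {C,G}.
On input y, block {A,D,E,F,H,I} splits into {A,D,H} and {E,F,I}.
Split {C,G} by δ(·,x) → {C} and {G}.
The partition is now stable with 4 blocks: {A,D,H} | {C} | {E,F,I} | {G}.

4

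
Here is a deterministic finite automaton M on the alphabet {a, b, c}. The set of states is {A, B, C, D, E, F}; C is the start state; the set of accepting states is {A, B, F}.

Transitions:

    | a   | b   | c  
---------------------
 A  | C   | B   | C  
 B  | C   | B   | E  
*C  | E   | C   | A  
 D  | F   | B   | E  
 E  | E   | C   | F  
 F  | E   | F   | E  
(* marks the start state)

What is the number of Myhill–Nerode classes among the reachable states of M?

First remove the unreachable states {D}; 5 states remain.
Start with accepting vs non-accepting: {A,B,F} | {C,E}.
No further refinement is possible. Final partition (2 blocks): {A,B,F} | {C,E}.

2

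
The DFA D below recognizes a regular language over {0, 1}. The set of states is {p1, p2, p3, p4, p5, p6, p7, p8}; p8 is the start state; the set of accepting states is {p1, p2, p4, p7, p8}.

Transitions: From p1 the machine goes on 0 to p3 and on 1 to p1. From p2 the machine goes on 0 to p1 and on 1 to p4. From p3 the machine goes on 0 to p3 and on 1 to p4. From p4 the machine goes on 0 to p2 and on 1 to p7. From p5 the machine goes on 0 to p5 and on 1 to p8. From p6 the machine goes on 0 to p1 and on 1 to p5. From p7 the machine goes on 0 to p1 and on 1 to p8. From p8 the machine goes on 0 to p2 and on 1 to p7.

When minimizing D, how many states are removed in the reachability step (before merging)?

BFS from p8 reaches {p1, p2, p3, p4, p7, p8}; the 2 state(s) p5, p6 are never visited.

2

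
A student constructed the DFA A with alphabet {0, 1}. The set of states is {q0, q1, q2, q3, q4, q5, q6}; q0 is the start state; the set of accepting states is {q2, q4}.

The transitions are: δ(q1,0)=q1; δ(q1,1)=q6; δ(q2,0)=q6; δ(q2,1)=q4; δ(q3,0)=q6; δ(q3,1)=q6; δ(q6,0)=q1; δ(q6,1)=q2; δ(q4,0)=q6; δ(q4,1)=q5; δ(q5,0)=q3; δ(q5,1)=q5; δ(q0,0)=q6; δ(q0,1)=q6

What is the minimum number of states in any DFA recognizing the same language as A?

All states are reachable from the start state.
P0 = {q2,q4} | {q0,q1,q3,q5,q6}.
Refine {q2,q4} on symbol 1: members go to different blocks, giving {q2} and {q4}.
Refine {q0,q1,q3,q5,q6} on symbol 1: members go to different blocks, giving {q0,q1,q3,q5} and {q6}.
On input 0, block {q0,q1,q3,q5} splits into {q0,q3} and {q1,q5}.
Refine {q1,q5} on symbol 0: members go to different blocks, giving {q1} and {q5}.
No further refinement is possible. Final partition (6 blocks): {q2} | {q0,q3} | {q4} | {q6} | {q1} | {q5}.

6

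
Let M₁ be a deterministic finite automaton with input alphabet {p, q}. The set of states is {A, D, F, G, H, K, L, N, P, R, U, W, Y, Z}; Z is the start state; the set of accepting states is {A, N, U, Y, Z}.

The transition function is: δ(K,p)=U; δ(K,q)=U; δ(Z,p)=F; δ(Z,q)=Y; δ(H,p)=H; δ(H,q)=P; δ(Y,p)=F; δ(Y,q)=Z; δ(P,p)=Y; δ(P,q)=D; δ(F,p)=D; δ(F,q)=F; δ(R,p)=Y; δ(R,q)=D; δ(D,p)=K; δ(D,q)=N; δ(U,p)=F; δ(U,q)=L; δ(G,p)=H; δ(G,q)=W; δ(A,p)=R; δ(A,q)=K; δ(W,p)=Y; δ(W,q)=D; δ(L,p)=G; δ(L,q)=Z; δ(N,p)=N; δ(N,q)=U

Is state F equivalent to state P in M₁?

First remove the unreachable states {A,R}; 12 states remain.
Initial partition by acceptance: {N,U,Y,Z} | {D,F,G,H,K,L,P,W}.
Split {N,U,Y,Z} by δ(·,p) → {U,Y,Z} and {N}.
On input q, block {U,Y,Z} splits into {Y,Z} and {U}.
Split {D,F,G,H,K,L,P,W} by δ(·,p) → {D,F,G,H,L} and {P,W} and {K}.
Refine {D,F,G,H,L} on symbol p: members go to different blocks, giving {F,G,H,L} and {D}.
Refine {F,G,H,L} on symbol p: members go to different blocks, giving {G,H,L} and {F}.
Refine {G,H,L} on symbol q: members go to different blocks, giving {G,H} and {L}.
No further refinement is possible. Final partition (9 blocks): {Y,Z} | {G,H} | {N} | {U} | {P,W} | {K} | {D} | {F} | {L}.
F and P end up in different blocks, so they are distinguishable. For instance, the string 'p' is accepted from only P.

No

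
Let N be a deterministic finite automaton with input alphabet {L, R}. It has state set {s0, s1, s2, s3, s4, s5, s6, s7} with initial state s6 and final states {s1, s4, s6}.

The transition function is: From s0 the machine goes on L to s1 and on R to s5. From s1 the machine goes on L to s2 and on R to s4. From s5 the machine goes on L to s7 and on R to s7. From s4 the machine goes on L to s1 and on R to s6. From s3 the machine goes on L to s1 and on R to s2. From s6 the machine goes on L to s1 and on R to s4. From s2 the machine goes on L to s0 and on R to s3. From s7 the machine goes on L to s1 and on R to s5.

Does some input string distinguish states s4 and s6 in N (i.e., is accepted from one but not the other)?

Start with accepting vs non-accepting: {s1,s4,s6} | {s0,s2,s3,s5,s7}.
Split {s1,s4,s6} by δ(·,L) → {s4,s6} and {s1}.
Refine {s0,s2,s3,s5,s7} on symbol L: members go to different blocks, giving {s0,s3,s7} and {s2,s5}.
The partition is now stable with 4 blocks: {s4,s6} | {s0,s3,s7} | {s1} | {s2,s5}.
s4 and s6 lie in the same block of the stable partition, so they are equivalent — no string distinguishes them.

No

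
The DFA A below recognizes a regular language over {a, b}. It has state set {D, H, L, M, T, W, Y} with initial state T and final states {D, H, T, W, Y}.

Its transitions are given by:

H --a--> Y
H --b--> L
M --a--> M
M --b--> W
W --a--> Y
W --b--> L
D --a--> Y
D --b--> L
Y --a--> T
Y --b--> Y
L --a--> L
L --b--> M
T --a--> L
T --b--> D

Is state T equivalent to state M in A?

States {H} cannot be reached from the start state, so discard them.
Initial partition by acceptance: {D,T,W,Y} | {L,M}.
Split {D,T,W,Y} by δ(·,a) → {D,W,Y} and {T}.
On input a, block {D,W,Y} splits into {D,W} and {Y}.
Refine {L,M} on symbol b: members go to different blocks, giving {M} and {L}.
The partition is now stable with 5 blocks: {D,W} | {M} | {T} | {Y} | {L}.
T and M end up in different blocks, so they are distinguishable. For instance, the string 'ε' is accepted from only T.

No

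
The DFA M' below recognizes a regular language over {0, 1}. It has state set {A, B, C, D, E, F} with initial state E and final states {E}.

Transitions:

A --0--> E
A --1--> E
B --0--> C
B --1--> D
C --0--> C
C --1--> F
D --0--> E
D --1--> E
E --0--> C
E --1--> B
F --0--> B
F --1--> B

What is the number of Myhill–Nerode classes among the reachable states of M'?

5

Reachable states from the start: {B,C,D,E,F}. Unreachable: {A} — drop them.
Start with accepting vs non-accepting: {E} | {B,C,D,F}.
Split {B,C,D,F} by δ(·,0) → {B,C,F} and {D}.
Split {B,C,F} by δ(·,1) → {C,F} and {B}.
Refine {C,F} on symbol 0: members go to different blocks, giving {C} and {F}.
Stable partition: {E} | {C} | {D} | {B} | {F} — 5 equivalence classes.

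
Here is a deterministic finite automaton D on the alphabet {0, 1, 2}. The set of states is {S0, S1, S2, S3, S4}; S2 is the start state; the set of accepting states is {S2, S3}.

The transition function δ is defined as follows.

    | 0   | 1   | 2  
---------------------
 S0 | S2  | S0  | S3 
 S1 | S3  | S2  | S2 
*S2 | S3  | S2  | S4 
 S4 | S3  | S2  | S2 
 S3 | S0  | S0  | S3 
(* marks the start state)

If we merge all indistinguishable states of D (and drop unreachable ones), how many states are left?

4

First remove the unreachable states {S1}; 4 states remain.
Start with accepting vs non-accepting: {S2,S3} | {S0,S4}.
On input 0, block {S2,S3} splits into {S2} and {S3}.
Refine {S0,S4} on symbol 0: members go to different blocks, giving {S0} and {S4}.
The partition is now stable with 4 blocks: {S2} | {S0} | {S3} | {S4}.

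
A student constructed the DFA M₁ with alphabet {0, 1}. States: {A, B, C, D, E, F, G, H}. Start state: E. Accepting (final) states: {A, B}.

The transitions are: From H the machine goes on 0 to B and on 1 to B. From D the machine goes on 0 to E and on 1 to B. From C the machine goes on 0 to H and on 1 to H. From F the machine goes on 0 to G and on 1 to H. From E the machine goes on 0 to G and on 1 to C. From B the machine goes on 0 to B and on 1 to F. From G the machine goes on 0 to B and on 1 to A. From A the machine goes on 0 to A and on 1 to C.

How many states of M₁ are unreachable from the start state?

No path from E leads to D; the other 7 states are all reachable.

1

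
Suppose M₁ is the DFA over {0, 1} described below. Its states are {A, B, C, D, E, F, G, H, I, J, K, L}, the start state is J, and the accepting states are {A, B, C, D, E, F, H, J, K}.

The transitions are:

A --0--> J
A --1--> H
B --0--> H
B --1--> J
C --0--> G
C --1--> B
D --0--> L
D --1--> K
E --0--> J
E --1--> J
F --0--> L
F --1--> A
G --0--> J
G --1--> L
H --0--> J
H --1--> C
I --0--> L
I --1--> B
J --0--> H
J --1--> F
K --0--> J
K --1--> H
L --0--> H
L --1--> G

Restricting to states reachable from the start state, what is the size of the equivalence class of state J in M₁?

Reachable states from the start: {A,B,C,F,G,H,J,L}. Unreachable: {D,E,I,K} — drop them.
P0 = {A,B,C,F,H,J} | {G,L}.
Refine {A,B,C,F,H,J} on symbol 0: members go to different blocks, giving {A,B,H,J} and {C,F}.
Refine {A,B,H,J} on symbol 1: members go to different blocks, giving {A,B} and {H,J}.
The partition is now stable with 4 blocks: {A,B} | {G,L} | {C,F} | {H,J}.
State J belongs to the block {H,J}, which has 2 states.

2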